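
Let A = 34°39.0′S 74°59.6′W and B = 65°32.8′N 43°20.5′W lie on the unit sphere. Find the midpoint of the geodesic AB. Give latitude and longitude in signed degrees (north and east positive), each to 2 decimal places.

Central angle δ = 1.8005 rad. Interpolating on the sphere with fraction f = 0.5:
P = [sin((1−f)δ)·A + sin(fδ)·B] / sin δ = 0.8046·A + 0.8046·B in Cartesian coordinates,
giving P = (0.4136, -0.8679, 0.2750), i.e. latitude 15.96°, longitude -64.52°.

15.96°, -64.52°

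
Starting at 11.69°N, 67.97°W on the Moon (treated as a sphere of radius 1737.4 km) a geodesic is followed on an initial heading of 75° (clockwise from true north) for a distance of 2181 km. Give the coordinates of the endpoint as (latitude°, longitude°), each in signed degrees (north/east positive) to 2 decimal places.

17.69°, 6.57°

Angular distance δ = d/R = 2181/1737.4 = 1.25532 rad; initial bearing θ = 1.3090 rad.
sin φ₂ = sin φ₁ cos δ + cos φ₁ sin δ cos θ = (0.2026)(0.3103) + (0.9793)(0.9506)(0.2588) = 0.3038, so φ₂ = 17.69°.
Δλ = atan2(sin θ sin δ cos φ₁, cos δ − sin φ₁ sin φ₂) = atan2(0.8992, 0.2487) = 74.539°.
λ₂ = -67.970° + 74.539° = 6.57°.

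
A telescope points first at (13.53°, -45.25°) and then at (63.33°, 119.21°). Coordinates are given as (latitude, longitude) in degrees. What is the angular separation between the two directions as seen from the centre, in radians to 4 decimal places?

1.7838 rad

With latitudes φ₁ = 13.530°, φ₂ = 63.330° and longitude difference Δλ = 164.460°:
cos c = sin φ₁ sin φ₂ + cos φ₁ cos φ₂ cos Δλ = (0.2340)(0.8936) + (0.9722)(0.4489)(-0.9634) = -0.21138,
so c = arccos(-0.21138) = 1.78378 rad.
So the angular separation is 1.7838 rad.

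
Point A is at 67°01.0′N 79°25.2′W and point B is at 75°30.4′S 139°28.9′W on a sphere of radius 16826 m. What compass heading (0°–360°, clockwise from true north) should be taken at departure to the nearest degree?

Δλ = -60.062° = -1.0483 rad.
y = sin Δλ · cos φ₂ = (-0.8666)(0.2503) = -0.2169
x = cos φ₁ sin φ₂ − sin φ₁ cos φ₂ cos Δλ = (0.3905)(-0.9682) − (0.9206)(0.2503)(0.4991) = -0.4930
θ = atan2(y, x) = -156.26°; adding 360° gives 204°.

204°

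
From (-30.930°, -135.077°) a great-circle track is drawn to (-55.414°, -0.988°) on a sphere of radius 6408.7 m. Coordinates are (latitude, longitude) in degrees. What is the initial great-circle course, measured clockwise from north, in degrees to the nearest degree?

156°

With φ₁ = -0.5398, φ₂ = -0.9672, Δλ = 2.3403 rad, the forward-azimuth formula gives
θ = atan2( sin Δλ cos φ₂ , cos φ₁ sin φ₂ − sin φ₁ cos φ₂ cos Δλ ) = atan2(0.4077, -0.9092) = 155.85°.
So the initial bearing is 156°.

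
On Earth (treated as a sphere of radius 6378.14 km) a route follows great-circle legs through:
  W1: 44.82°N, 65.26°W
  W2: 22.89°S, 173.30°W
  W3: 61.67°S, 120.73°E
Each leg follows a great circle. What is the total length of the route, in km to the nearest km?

19715 km

Leg W1→W2: central angle 2.0675 rad, distance 13186.9 km.
Leg W2→W3: central angle 1.0235 rad, distance 6527.9 km.
Total: 13186.9 + 6527.9 ≈ 19715 km.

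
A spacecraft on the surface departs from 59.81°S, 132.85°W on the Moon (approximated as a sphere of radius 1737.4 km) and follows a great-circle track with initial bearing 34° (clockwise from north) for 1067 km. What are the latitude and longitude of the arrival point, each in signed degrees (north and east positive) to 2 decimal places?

-27.79°, -111.49°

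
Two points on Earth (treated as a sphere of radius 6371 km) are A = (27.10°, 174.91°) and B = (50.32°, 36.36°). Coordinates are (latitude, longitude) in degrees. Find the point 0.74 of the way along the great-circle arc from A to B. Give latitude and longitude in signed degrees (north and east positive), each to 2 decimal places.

Central angle δ = 1.6463 rad. Interpolating on the sphere with fraction f = 0.74:
P = [sin((1−f)δ)·A + sin(fδ)·B] / sin δ = 0.4163·A + 0.9412·B in Cartesian coordinates,
giving P = (0.1148, 0.3892, 0.9140), i.e. latitude 66.06°, longitude 73.56°.

66.06°, 73.56°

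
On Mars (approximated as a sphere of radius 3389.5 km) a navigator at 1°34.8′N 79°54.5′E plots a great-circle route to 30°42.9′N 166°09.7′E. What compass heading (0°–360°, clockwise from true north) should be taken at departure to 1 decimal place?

59.3°

Δλ = 86.253° = 1.5054 rad.
y = sin Δλ · cos φ₂ = (0.9979)(0.8597) = 0.8579
x = cos φ₁ sin φ₂ − sin φ₁ cos φ₂ cos Δλ = (0.9996)(0.5108) − (0.0276)(0.8597)(0.0653) = 0.5090
θ = atan2(y, x) = 59.32°, so the bearing is 59.3°.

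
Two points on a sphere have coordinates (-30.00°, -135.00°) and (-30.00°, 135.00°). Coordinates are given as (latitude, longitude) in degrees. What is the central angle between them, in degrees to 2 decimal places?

75.52°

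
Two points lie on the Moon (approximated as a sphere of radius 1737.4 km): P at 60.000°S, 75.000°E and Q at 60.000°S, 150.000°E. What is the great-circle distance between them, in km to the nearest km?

1075 km

With latitudes φ₁ = -60.000°, φ₂ = -60.000° and longitude difference Δλ = 75.000°:
cos c = sin φ₁ sin φ₂ + cos φ₁ cos φ₂ cos Δλ = (-0.8660)(-0.8660) + (0.5000)(0.5000)(0.2588) = 0.81470,
so c = arccos(0.81470) = 0.61858 rad.
Distance = R·c = 1737.4 × 0.6186 ≈ 1075 km.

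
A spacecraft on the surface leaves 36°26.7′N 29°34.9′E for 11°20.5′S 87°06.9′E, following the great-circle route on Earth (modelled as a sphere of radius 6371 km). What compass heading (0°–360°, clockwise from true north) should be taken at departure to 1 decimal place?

119.6°

With φ₁ = 0.6361, φ₂ = -0.1979, Δλ = 1.0041 rad, the forward-azimuth formula gives
θ = atan2( sin Δλ cos φ₂ , cos φ₁ sin φ₂ − sin φ₁ cos φ₂ cos Δλ ) = atan2(0.8272, -0.4709) = 119.65°.
So the initial bearing is 119.6°.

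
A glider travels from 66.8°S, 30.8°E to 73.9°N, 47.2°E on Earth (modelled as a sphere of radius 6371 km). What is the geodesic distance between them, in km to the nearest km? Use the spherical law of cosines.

Let φ₁ = -1.1659 rad, φ₂ = 1.2898 rad, and Δλ = 0.2862 rad.
cos c = sin φ₁ sin φ₂ + cos φ₁ cos φ₂ cos Δλ = (-0.9191)(0.9608) + (0.3939)(0.2773)(0.9593) = -0.77828,
so c = arccos(-0.77828) = 2.46273 rad.
Distance = R·c = 6371 × 2.4627 ≈ 15690 km.

15690 km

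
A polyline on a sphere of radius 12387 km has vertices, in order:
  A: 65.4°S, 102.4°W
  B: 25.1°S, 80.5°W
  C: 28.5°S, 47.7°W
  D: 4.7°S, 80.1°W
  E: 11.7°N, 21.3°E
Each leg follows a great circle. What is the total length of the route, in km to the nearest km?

Leg A→B: central angle 0.7444 rad, distance 9221.4 km.
Leg B→C: central angle 0.5128 rad, distance 6352.5 km.
Leg C→D: central angle 0.6783 rad, distance 8402.7 km.
Leg D→E: central angle 1.7819 rad, distance 22072.1 km.
Total: 9221.4 + 6352.5 + 8402.7 + 22072.1 ≈ 46049 km.

46049 km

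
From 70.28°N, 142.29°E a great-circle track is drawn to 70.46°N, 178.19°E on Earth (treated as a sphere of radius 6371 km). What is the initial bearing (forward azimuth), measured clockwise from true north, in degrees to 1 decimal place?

72.2°

With φ₁ = 1.2266, φ₂ = 1.2298, Δλ = 0.6266 rad, the forward-azimuth formula gives
θ = atan2( sin Δλ cos φ₂ , cos φ₁ sin φ₂ − sin φ₁ cos φ₂ cos Δλ ) = atan2(0.1961, 0.0629) = 72.20°.
So the initial bearing is 72.2°.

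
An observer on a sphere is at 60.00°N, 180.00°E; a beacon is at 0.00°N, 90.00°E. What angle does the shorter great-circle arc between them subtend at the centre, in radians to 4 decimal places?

1.5708 rad

Let φ₁ = 1.0472 rad, φ₂ = 0.0000 rad, and Δλ = -1.5708 rad.
Haversine: a = sin²(Δφ/2) + cos φ₁ cos φ₂ sin²(Δλ/2) = 0.2500 + (0.5000)(1.0000)(0.5000) = 0.50000.
Central angle c = 2·arcsin(√a) = 1.57080 rad.
So the angular separation is 1.5708 rad.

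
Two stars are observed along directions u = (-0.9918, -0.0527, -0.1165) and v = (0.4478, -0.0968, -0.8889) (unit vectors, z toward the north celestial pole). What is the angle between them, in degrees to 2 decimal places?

109.60°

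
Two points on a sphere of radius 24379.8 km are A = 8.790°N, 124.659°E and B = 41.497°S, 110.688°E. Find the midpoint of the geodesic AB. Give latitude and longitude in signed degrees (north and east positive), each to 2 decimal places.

Central angle δ = 0.9058 rad. Interpolating on the sphere with fraction f = 0.5:
P = [sin((1−f)δ)·A + sin(fδ)·B] / sin δ = 0.5561·A + 0.5561·B in Cartesian coordinates,
giving P = (-0.4596, 0.8416, -0.2835), i.e. latitude -16.47°, longitude 118.64°.

-16.47°, 118.64°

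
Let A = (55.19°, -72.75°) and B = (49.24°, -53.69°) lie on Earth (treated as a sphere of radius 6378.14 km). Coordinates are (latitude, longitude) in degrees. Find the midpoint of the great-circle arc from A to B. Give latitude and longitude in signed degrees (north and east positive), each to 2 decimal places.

52.60°, -62.58°

The central angle between A and B is δ = 0.2277 rad.
With f = 0.5, the slerp weights are sin((1−f)δ)/sin δ = 0.5033 and sin(fδ)/sin δ = 0.5033.
Weighted sum of the unit vectors: (0.5033)·(0.1693,-0.5452,0.8210) + (0.5033)·(0.3866,-0.5261,0.7575) = (0.2798, -0.5391, 0.7944).
Converting back: φ = atan2(z, √(x²+y²)) = 52.60°, λ = atan2(y, x) = -62.58°.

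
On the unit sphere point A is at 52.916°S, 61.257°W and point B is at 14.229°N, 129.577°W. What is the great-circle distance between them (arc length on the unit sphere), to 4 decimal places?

1.5510

Let φ₁ = -0.9236 rad, φ₂ = 0.2483 rad, and Δλ = -1.1924 rad.
cos c = sin φ₁ sin φ₂ + cos φ₁ cos φ₂ cos Δλ = (-0.7978)(0.2458) + (0.6030)(0.9693)(0.3694) = 0.01984,
so c = arccos(0.01984) = 1.55096 rad.
On the unit sphere the arc length equals the central angle: 1.5510.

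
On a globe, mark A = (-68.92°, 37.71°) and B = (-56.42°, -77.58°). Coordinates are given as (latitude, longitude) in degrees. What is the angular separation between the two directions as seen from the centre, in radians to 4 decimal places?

0.8060 rad

With latitudes φ₁ = -68.920°, φ₂ = -56.420° and longitude difference Δλ = -115.290°:
Haversine: a = sin²(Δφ/2) + cos φ₁ cos φ₂ sin²(Δλ/2) = 0.0119 + (0.3597)(0.5531)(0.7136) = 0.15381.
Central angle c = 2·arcsin(√a) = 0.80602 rad.
So the angular separation is 0.8060 rad.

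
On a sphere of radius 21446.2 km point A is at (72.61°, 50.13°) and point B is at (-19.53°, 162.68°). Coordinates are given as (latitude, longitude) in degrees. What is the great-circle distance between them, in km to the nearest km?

43150 km

With latitudes φ₁ = 72.610°, φ₂ = -19.530° and longitude difference Δλ = 112.550°:
cos c = sin φ₁ sin φ₂ + cos φ₁ cos φ₂ cos Δλ = (0.9543)(-0.3343) + (0.2989)(0.9425)(-0.3835) = -0.42704,
so c = arccos(-0.42704) = 2.01201 rad.
Distance = R·c = 21446.2 × 2.0120 ≈ 43150 km.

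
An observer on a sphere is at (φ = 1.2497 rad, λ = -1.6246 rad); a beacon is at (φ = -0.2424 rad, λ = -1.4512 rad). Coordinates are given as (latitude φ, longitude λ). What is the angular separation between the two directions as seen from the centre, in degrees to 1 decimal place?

85.8°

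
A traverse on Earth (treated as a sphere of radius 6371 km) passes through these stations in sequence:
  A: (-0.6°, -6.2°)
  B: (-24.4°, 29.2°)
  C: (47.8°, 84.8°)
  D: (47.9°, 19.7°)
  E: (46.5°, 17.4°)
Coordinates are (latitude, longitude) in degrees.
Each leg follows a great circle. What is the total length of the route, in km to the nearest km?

Leg A→B: central angle 0.7278 rad, distance 4637.1 km.
Leg B→C: central angle 1.5312 rad, distance 9755.3 km.
Leg C→D: central angle 0.7388 rad, distance 4707.0 km.
Leg D→E: central angle 0.0366 rad, distance 233.3 km.
Total: 4637.1 + 9755.3 + 4707.0 + 233.3 ≈ 19333 km.

19333 km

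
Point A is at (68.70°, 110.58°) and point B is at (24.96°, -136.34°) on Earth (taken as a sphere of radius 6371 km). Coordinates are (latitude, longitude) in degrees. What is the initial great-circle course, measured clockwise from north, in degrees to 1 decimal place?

59.9°

Δλ = 113.080° = 1.9736 rad.
y = sin Δλ · cos φ₂ = (0.9200)(0.9066) = 0.8340
x = cos φ₁ sin φ₂ − sin φ₁ cos φ₂ cos Δλ = (0.3633)(0.4220) − (0.9317)(0.9066)(-0.3920) = 0.4844
θ = atan2(y, x) = 59.85°, so the bearing is 59.9°.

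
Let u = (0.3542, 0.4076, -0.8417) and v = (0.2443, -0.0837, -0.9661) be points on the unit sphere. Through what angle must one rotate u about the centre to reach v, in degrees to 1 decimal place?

30.1°

u·v = 0.8656; |u| = 1.0000, |v| = 1.0000.
cos θ = (u·v)/(|u||v|) = 0.8655, so θ = 30.1°.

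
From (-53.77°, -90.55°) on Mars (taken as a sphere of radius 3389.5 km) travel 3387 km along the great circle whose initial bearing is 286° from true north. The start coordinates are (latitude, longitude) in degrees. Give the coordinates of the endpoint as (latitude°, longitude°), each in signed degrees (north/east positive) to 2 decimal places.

-17.42°, -148.47°

Angular distance δ = d/R = 3387/3389.5 = 0.99926 rad; initial bearing θ = 4.9916 rad.
sin φ₂ = sin φ₁ cos δ + cos φ₁ sin δ cos θ = (-0.8067)(0.5409) + (0.5910)(0.8411)(0.2756) = -0.2993, so φ₂ = -17.42°.
Δλ = atan2(sin θ sin δ cos φ₁, cos δ − sin φ₁ sin φ₂) = atan2(-0.4778, 0.2995) = -57.923°.
λ₂ = -90.550° − 57.923° = -148.47°.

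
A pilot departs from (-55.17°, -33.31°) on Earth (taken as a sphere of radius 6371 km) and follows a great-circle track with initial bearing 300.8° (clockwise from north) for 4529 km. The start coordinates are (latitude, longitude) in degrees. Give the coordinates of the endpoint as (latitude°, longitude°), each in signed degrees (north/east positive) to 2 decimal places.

Angular distance δ = d/R = 4529/6371 = 0.71088 rad; initial bearing θ = 5.2500 rad.
sin φ₂ = sin φ₁ cos δ + cos φ₁ sin δ cos θ = (-0.8209)(0.7578) + (0.5711)(0.6525)(0.5120) = -0.4312, so φ₂ = -25.54°.
Δλ = atan2(sin θ sin δ cos φ₁, cos δ − sin φ₁ sin φ₂) = atan2(-0.3201, 0.4038) = -38.403°.
λ₂ = -33.310° − 38.403° = -71.71°.

-25.54°, -71.71°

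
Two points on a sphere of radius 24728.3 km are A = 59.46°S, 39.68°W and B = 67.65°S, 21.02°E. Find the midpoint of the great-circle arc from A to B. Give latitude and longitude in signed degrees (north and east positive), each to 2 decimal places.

Central angle δ = 0.4710 rad. Interpolating on the sphere with fraction f = 0.5:
P = [sin((1−f)δ)·A + sin(fδ)·B] / sin δ = 0.5142·A + 0.5142·B in Cartesian coordinates,
giving P = (0.3836, -0.0967, -0.9184), i.e. latitude -66.70°, longitude -14.15°.

-66.70°, -14.15°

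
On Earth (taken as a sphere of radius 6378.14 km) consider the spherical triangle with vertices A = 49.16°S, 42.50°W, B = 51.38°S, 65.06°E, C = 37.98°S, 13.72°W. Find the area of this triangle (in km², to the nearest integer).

8742931 km²

Side lengths (central angles): a = 0.9563, b = 0.4094, c = 1.0838 rad; semiperimeter s = 1.2248.
By l'Huilier's theorem, tan(E/4) = √[tan(s/2) tan((s−a)/2) tan((s−b)/2) tan((s−c)/2)], giving spherical excess E = 0.2149 rad.
Area = E·R² = 0.2149 × (6378.14)² ≈ 8742931 km².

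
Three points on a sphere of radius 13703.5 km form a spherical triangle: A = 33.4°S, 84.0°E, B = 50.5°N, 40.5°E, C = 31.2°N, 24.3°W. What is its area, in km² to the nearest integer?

Side lengths (central angles): a = 0.8875, b = 2.1053, c = 1.6104 rad; semiperimeter s = 2.3016.
By l'Huilier's theorem, tan(E/4) = √[tan(s/2) tan((s−a)/2) tan((s−b)/2) tan((s−c)/2)], giving spherical excess E = 1.0191 rad.
Area = E·R² = 1.0191 × (13703.5)² ≈ 191364014 km².

191364014 km²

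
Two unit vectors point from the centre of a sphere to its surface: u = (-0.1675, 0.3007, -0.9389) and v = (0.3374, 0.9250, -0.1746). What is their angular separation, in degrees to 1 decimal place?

u·v = 0.3856; |u| = 1.0000, |v| = 1.0000.
cos θ = (u·v)/(|u||v|) = 0.3856, so θ = 67.3°.

67.3°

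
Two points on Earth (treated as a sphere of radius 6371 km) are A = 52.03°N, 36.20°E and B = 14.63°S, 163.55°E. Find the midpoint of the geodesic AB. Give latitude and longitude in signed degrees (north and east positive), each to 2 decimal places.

Central angle δ = 2.1655 rad. Interpolating on the sphere with fraction f = 0.5:
P = [sin((1−f)δ)·A + sin(fδ)·B] / sin δ = 1.0663·A + 1.0663·B in Cartesian coordinates,
giving P = (-0.4601, 0.6796, 0.5713), i.e. latitude 34.84°, longitude 124.10°.

34.84°, 124.10°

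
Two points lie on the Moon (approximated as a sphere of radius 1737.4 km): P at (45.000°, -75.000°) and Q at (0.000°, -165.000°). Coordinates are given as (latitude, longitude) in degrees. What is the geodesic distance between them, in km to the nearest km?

In radians: φ₁ = 0.7854, φ₂ = 0.0000, Δλ = -90.000° = -1.5708 rad.
Haversine: a = sin²(Δφ/2) + cos φ₁ cos φ₂ sin²(Δλ/2) = 0.1464 + (0.7071)(1.0000)(0.5000) = 0.50000.
Central angle c = 2·arcsin(√a) = 1.57080 rad.
Distance = R·c = 1737.4 × 1.5708 ≈ 2729 km.

2729 km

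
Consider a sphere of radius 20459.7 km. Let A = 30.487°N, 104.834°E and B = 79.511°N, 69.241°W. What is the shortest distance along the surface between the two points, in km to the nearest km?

In radians: φ₁ = 0.5321, φ₂ = 1.3877, Δλ = -174.075° = -3.0382 rad.
cos c = sin φ₁ sin φ₂ + cos φ₁ cos φ₂ cos Δλ = (0.5073)(0.9833) + (0.8617)(0.1820)(-0.9947) = 0.34283,
so c = arccos(0.34283) = 1.22087 rad.
Distance = R·c = 20459.7 × 1.2209 ≈ 24979 km.

24979 km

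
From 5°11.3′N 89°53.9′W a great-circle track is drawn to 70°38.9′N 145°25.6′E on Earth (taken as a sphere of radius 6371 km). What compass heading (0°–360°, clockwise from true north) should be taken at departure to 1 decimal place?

344.1°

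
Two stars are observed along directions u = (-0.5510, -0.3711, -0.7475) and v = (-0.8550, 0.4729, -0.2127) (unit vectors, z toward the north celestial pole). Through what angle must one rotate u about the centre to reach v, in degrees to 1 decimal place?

u·v = 0.4546; |u| = 1.0000, |v| = 1.0000.
cos θ = (u·v)/(|u||v|) = 0.4546, so θ = 63.0°.

63.0°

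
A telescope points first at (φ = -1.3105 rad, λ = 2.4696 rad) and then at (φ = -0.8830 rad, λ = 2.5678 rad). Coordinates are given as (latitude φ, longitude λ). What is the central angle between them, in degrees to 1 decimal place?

24.6°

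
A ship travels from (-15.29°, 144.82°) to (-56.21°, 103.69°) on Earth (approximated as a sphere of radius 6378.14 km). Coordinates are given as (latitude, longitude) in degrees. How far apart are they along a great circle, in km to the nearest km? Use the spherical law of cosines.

Let φ₁ = -0.2669 rad, φ₂ = -0.9810 rad, and Δλ = -0.7179 rad.
cos c = sin φ₁ sin φ₂ + cos φ₁ cos φ₂ cos Δλ = (-0.2637)(-0.8311) + (0.9646)(0.5562)(0.7532) = 0.62324,
so c = arccos(0.62324) = 0.89792 rad.
Distance = R·c = 6378.14 × 0.8979 ≈ 5727 km.

5727 km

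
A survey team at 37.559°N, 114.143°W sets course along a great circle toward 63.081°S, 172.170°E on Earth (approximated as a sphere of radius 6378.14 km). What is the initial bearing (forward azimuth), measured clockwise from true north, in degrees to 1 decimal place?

209.0°

With φ₁ = 0.6555, φ₂ = -1.1010, Δλ = -1.2861 rad, the forward-azimuth formula gives
θ = atan2( sin Δλ cos φ₂ , cos φ₁ sin φ₂ − sin φ₁ cos φ₂ cos Δλ ) = atan2(-0.4345, -0.7843) = -151.01°.
Adding 360° brings this into [0°, 360°): 209.0°.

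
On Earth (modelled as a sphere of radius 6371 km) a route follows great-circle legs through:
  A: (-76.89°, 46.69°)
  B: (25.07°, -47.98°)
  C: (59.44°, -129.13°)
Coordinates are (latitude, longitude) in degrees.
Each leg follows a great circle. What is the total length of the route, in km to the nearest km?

19970 km

Leg A→B: central angle 2.0146 rad, distance 12835.2 km.
Leg B→C: central angle 1.1200 rad, distance 7135.2 km.
Total: 12835.2 + 7135.2 ≈ 19970 km.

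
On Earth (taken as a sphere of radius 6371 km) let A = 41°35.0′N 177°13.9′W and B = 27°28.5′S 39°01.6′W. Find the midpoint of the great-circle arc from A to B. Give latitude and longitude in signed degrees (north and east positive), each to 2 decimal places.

18.71°, -95.56°

Central angle δ = 2.4997 rad. Interpolating on the sphere with fraction f = 0.5:
P = [sin((1−f)δ)·A + sin(fδ)·B] / sin δ = 1.5850·A + 1.5850·B in Cartesian coordinates,
giving P = (-0.0917, -0.9427, 0.3207), i.e. latitude 18.71°, longitude -95.56°.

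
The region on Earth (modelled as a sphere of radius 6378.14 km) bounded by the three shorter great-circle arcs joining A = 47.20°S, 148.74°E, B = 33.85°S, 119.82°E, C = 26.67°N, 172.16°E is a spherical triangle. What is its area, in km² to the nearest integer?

Side lengths (central angles): a = 1.3660, b = 1.3410, c = 0.4450 rad; semiperimeter s = 1.5760.
By l'Huilier's theorem, tan(E/4) = √[tan(s/2) tan((s−a)/2) tan((s−b)/2) tan((s−c)/2)], giving spherical excess E = 0.3554 rad.
Area = E·R² = 0.3554 × (6378.14)² ≈ 14457746 km².

14457746 km²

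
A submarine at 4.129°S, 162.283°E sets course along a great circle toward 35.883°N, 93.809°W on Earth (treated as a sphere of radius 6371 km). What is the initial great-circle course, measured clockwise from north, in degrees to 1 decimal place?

With φ₁ = -0.0721, φ₂ = 0.6263, Δλ = 1.8135 rad, the forward-azimuth formula gives
θ = atan2( sin Δλ cos φ₂ , cos φ₁ sin φ₂ − sin φ₁ cos φ₂ cos Δλ ) = atan2(0.7865, 0.5706) = 54.04°.
So the initial bearing is 54.0°.

54.0°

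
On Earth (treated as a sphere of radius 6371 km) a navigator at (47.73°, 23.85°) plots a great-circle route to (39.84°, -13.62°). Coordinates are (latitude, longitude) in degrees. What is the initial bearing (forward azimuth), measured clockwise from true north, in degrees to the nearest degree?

Δλ = -37.470° = -0.6540 rad.
y = sin Δλ · cos φ₂ = (-0.6083)(0.7678) = -0.4671
x = cos φ₁ sin φ₂ − sin φ₁ cos φ₂ cos Δλ = (0.6726)(0.6406) − (0.7400)(0.7678)(0.7937) = -0.0200
θ = atan2(y, x) = -92.46°; adding 360° gives 268°.

268°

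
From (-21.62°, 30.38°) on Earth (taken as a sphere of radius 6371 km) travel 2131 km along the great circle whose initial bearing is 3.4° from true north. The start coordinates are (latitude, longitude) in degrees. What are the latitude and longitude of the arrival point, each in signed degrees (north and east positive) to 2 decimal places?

-2.49°, 31.50°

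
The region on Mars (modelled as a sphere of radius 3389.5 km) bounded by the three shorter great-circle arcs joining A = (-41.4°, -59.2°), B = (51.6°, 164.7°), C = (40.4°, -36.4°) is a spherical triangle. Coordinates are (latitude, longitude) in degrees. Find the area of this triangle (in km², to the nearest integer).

Side lengths (central angles): a = 1.5041, b = 1.4726, c = 2.5944 rad; semiperimeter s = 2.7856.
By l'Huilier's theorem, tan(E/4) = √[tan(s/2) tan((s−a)/2) tan((s−b)/2) tan((s−c)/2)], giving spherical excess E = 2.0217 rad.
Area = E·R² = 2.0217 × (3389.5)² ≈ 23226464 km².

23226464 km²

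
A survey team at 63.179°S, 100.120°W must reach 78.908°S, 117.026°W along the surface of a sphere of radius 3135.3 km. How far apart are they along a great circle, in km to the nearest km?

In radians: φ₁ = -1.1027, φ₂ = -1.3772, Δλ = -16.906° = -0.2951 rad.
cos c = sin φ₁ sin φ₂ + cos φ₁ cos φ₂ cos Δλ = (-0.8924)(-0.9813) + (0.4512)(0.1924)(0.9568) = 0.95880,
so c = arccos(0.95880) = 0.28804 rad.
Distance = R·c = 3135.3 × 0.2880 ≈ 903 km.

903 km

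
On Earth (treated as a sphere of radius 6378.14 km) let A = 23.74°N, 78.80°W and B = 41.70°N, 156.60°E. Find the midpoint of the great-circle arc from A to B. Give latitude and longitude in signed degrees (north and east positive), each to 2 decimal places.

53.61°, -130.15°

The central angle between A and B is δ = 1.6914 rad.
With f = 0.5, the slerp weights are sin((1−f)δ)/sin δ = 0.7539 and sin(fδ)/sin δ = 0.7539.
Weighted sum of the unit vectors: (0.7539)·(0.1778,-0.8979,0.4026) + (0.7539)·(-0.6852,0.2965,0.6652) = (-0.3826, -0.4534, 0.8050).
Converting back: φ = atan2(z, √(x²+y²)) = 53.61°, λ = atan2(y, x) = -130.15°.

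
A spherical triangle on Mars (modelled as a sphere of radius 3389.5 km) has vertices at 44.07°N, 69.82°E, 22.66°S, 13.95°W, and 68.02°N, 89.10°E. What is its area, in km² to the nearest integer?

6071716 km²

Side lengths (central angles): a = 2.0211, b = 0.4537, c = 1.7681 rad; semiperimeter s = 2.1215.
By l'Huilier's theorem, tan(E/4) = √[tan(s/2) tan((s−a)/2) tan((s−b)/2) tan((s−c)/2)], giving spherical excess E = 0.5285 rad.
Area = E·R² = 0.5285 × (3389.5)² ≈ 6071716 km².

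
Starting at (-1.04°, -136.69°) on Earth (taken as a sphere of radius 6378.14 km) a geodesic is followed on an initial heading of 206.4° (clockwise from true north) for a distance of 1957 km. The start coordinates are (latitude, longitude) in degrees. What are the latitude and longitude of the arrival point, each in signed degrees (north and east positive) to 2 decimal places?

Angular distance δ = d/R = 1957/6378.14 = 0.30683 rad; initial bearing θ = 3.6024 rad.
sin φ₂ = sin φ₁ cos δ + cos φ₁ sin δ cos θ = (-0.0182)(0.9533) + (0.9998)(0.3020)(-0.8957) = -0.2878, so φ₂ = -16.73°.
Δλ = atan2(sin θ sin δ cos φ₁, cos δ − sin φ₁ sin φ₂) = atan2(-0.1343, 0.9481) = -8.061°.
λ₂ = -136.690° − 8.061° = -144.75°.

-16.73°, -144.75°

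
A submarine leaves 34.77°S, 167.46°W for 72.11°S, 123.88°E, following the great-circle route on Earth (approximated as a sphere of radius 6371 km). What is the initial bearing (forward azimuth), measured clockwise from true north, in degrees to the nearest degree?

With φ₁ = -0.6069, φ₂ = -1.2586, Δλ = -1.1983 rad, the forward-azimuth formula gives
θ = atan2( sin Δλ cos φ₂ , cos φ₁ sin φ₂ − sin φ₁ cos φ₂ cos Δλ ) = atan2(-0.2861, -0.7180) = -158.27°.
Adding 360° brings this into [0°, 360°): 202°.

202°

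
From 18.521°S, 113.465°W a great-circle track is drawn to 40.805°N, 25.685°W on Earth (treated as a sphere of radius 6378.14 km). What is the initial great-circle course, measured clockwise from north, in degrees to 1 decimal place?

With φ₁ = -0.3233, φ₂ = 0.7122, Δλ = 1.5321 rad, the forward-azimuth formula gives
θ = atan2( sin Δλ cos φ₂ , cos φ₁ sin φ₂ − sin φ₁ cos φ₂ cos Δλ ) = atan2(0.7564, 0.6290) = 50.25°.
So the initial bearing is 50.3°.

50.3°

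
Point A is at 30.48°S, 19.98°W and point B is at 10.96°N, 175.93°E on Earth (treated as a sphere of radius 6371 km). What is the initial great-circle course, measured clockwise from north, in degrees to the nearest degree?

Δλ = -164.090° = -2.8639 rad.
y = sin Δλ · cos φ₂ = (-0.2741)(0.9818) = -0.2691
x = cos φ₁ sin φ₂ − sin φ₁ cos φ₂ cos Δλ = (0.8618)(0.1901) − (-0.5072)(0.9818)(-0.9617) = -0.3151
θ = atan2(y, x) = -139.50°; adding 360° gives 221°.

221°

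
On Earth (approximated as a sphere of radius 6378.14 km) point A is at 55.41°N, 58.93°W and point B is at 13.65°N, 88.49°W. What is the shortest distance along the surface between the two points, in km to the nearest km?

5300 km

Let φ₁ = 0.9671 rad, φ₂ = 0.2382 rad, and Δλ = -0.5159 rad.
Haversine: a = sin²(Δφ/2) + cos φ₁ cos φ₂ sin²(Δλ/2) = 0.1270 + (0.5677)(0.9718)(0.0651) = 0.16293.
Central angle c = 2·arcsin(√a) = 0.83100 rad.
Distance = R·c = 6378.14 × 0.8310 ≈ 5300 km.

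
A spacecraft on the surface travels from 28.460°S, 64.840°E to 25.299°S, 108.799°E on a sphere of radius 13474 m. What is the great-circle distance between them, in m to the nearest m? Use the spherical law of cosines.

9200 m

In radians: φ₁ = -0.4967, φ₂ = -0.4416, Δλ = 43.959° = 0.7672 rad.
cos c = sin φ₁ sin φ₂ + cos φ₁ cos φ₂ cos Δλ = (-0.4765)(-0.4273) + (0.8792)(0.9041)(0.7198) = 0.77580,
so c = arccos(0.77580) = 0.68282 rad.
Distance = R·c = 13474 × 0.6828 ≈ 9200 m.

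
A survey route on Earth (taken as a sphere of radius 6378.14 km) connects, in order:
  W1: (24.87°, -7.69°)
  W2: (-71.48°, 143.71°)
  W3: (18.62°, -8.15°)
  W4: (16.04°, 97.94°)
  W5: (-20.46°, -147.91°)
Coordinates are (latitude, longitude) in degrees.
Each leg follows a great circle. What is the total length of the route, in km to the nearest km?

52594 km

Leg W1→W2: central angle 2.2807 rad, distance 14546.9 km.
Leg W2→W3: central angle 2.1751 rad, distance 13873.1 km.
Leg W3→W4: central angle 1.7357 rad, distance 11070.8 km.
Leg W4→W5: central angle 2.0544 rad, distance 13103.3 km.
Total: 14546.9 + 13873.1 + 11070.8 + 13103.3 ≈ 52594 km.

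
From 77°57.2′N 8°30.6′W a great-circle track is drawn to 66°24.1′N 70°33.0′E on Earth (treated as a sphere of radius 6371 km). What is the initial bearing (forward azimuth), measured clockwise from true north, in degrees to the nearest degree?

73°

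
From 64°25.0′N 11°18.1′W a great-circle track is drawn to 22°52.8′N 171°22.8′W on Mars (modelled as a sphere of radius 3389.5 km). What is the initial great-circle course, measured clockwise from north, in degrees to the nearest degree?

With φ₁ = 1.1243, φ₂ = 0.3993, Δλ = -2.7939 rad, the forward-azimuth formula gives
θ = atan2( sin Δλ cos φ₂ , cos φ₁ sin φ₂ − sin φ₁ cos φ₂ cos Δλ ) = atan2(-0.3139, 0.9492) = -18.30°.
Adding 360° brings this into [0°, 360°): 342°.

342°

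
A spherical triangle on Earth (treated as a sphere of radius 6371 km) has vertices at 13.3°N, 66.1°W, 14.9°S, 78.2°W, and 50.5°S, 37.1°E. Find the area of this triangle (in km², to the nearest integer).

23243575 km²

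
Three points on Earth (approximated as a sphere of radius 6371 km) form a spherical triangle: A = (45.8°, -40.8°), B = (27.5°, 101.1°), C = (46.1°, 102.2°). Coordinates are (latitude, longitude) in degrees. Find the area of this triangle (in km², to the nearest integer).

6281925 km²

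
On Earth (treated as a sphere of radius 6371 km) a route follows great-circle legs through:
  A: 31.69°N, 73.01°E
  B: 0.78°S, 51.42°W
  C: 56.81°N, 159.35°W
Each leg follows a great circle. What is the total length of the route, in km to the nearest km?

Leg A→B: central angle 2.0808 rad, distance 13257.0 km.
Leg B→C: central angle 1.7517 rad, distance 11160.0 km.
Total: 13257.0 + 11160.0 ≈ 24417 km.

24417 km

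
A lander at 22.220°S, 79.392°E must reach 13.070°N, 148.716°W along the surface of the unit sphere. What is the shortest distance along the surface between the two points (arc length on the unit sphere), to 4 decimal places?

Let φ₁ = -0.3878 rad, φ₂ = 0.2281 rad, and Δλ = 2.3019 rad.
cos c = sin φ₁ sin φ₂ + cos φ₁ cos φ₂ cos Δλ = (-0.3782)(0.2261) + (0.9257)(0.9741)(-0.6677) = -0.68765,
so c = arccos(-0.68765) = 2.32904 rad.
On the unit sphere the arc length equals the central angle: 2.3290.

2.3290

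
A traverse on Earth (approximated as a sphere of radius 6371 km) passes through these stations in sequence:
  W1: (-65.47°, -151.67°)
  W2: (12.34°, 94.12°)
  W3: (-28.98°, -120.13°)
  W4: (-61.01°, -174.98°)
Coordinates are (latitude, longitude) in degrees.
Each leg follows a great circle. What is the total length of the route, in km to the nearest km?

33729 km

Leg W1→W2: central angle 1.9399 rad, distance 12358.9 km.
Leg W2→W3: central angle 2.5148 rad, distance 16022.0 km.
Leg W3→W4: central angle 0.8394 rad, distance 5348.0 km.
Total: 12358.9 + 16022.0 + 5348.0 ≈ 33729 km.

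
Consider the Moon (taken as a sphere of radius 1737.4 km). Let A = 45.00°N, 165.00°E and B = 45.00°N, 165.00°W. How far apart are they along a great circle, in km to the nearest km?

In radians: φ₁ = 0.7854, φ₂ = 0.7854, Δλ = 30.000° = 0.5236 rad.
Haversine: a = sin²(Δφ/2) + cos φ₁ cos φ₂ sin²(Δλ/2) = 0.0000 + (0.7071)(0.7071)(0.0670) = 0.03349.
Central angle c = 2·arcsin(√a) = 0.36810 rad.
Distance = R·c = 1737.4 × 0.3681 ≈ 640 km.

640 km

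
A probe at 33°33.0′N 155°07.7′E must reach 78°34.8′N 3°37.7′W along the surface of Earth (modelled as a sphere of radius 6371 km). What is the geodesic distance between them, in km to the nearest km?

7469 km

Let φ₁ = 0.5856 rad, φ₂ = 1.3715 rad, and Δλ = -2.7708 rad.
Haversine: a = sin²(Δφ/2) + cos φ₁ cos φ₂ sin²(Δλ/2) = 0.1466 + (0.8334)(0.1980)(0.9660) = 0.30604.
Central angle c = 2·arcsin(√a) = 1.17242 rad.
Distance = R·c = 6371 × 1.1724 ≈ 7469 km.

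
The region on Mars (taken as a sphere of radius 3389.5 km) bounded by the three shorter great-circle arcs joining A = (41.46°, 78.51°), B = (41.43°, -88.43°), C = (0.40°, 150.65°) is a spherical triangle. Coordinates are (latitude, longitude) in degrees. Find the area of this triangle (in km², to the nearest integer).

Side lengths (central angles): a = 1.9613, b = 1.3341, c = 1.6803 rad; semiperimeter s = 2.4878.
By l'Huilier's theorem, tan(E/4) = √[tan(s/2) tan((s−a)/2) tan((s−b)/2) tan((s−c)/2)], giving spherical excess E = 1.7578 rad.
Area = E·R² = 1.7578 × (3389.5)² ≈ 20195424 km².

20195424 km²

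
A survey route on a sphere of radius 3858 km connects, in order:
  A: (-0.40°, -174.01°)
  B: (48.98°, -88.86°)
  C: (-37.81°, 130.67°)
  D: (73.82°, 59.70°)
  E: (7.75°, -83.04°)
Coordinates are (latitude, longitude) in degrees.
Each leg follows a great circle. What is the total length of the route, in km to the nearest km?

30504 km

Leg A→B: central angle 1.5206 rad, distance 5866.3 km.
Leg B→C: central angle 2.6109 rad, distance 10072.9 km.
Leg C→D: central angle 2.1141 rad, distance 8156.3 km.
Leg D→E: central angle 1.6612 rad, distance 6408.8 km.
Total: 5866.3 + 10072.9 + 8156.3 + 6408.8 ≈ 30504 km.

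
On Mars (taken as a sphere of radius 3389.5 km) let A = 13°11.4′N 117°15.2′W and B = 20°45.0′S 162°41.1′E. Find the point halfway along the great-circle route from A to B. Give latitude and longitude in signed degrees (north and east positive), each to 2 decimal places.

-4.93°, -156.31°

The central angle between A and B is δ = 1.4944 rad.
With f = 0.5, the slerp weights are sin((1−f)δ)/sin δ = 0.6816 and sin(fδ)/sin δ = 0.6816.
Weighted sum of the unit vectors: (0.6816)·(-0.4458,-0.8655,0.2282) + (0.6816)·(-0.8928,0.2783,-0.3543) = (-0.9124, -0.4002, -0.0860).
Converting back: φ = atan2(z, √(x²+y²)) = -4.93°, λ = atan2(y, x) = -156.31°.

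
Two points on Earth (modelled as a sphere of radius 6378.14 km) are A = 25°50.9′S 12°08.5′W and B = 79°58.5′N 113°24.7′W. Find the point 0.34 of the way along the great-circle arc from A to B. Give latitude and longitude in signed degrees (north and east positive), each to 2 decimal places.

Central angle δ = 2.0487 rad. Interpolating on the sphere with fraction f = 0.34:
P = [sin((1−f)δ)·A + sin(fδ)·B] / sin δ = 1.0994·A + 0.7226·B in Cartesian coordinates,
giving P = (0.9173, -0.3235, 0.2322), i.e. latitude 13.43°, longitude -19.43°.

13.43°, -19.43°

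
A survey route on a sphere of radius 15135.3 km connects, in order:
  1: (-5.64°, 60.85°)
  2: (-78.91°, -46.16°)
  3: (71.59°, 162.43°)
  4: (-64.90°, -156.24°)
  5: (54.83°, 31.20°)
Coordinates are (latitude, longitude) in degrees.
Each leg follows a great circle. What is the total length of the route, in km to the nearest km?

149563 km

Leg 1→2: central angle 1.5303 rad, distance 23162.2 km.
Leg 2→3: central angle 2.9650 rad, distance 44875.7 km.
Leg 3→4: central angle 2.4320 rad, distance 36809.0 km.
Leg 4→5: central angle 2.9544 rad, distance 44716.3 km.
Total: 23162.2 + 44875.7 + 36809.0 + 44716.3 ≈ 149563 km.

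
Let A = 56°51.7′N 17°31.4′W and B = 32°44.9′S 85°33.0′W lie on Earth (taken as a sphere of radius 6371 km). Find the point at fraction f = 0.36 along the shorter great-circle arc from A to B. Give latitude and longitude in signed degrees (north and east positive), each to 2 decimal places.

27.39°, -52.06°

The central angle between A and B is δ = 1.8556 rad.
With f = 0.36, the slerp weights are sin((1−f)δ)/sin δ = 0.9664 and sin(fδ)/sin δ = 0.6454.
Weighted sum of the unit vectors: (0.9664)·(0.5213,-0.1646,0.8374) + (0.6454)·(0.0653,-0.8385,-0.5410) = (0.5459, -0.7003, 0.4601).
Converting back: φ = atan2(z, √(x²+y²)) = 27.39°, λ = atan2(y, x) = -52.06°.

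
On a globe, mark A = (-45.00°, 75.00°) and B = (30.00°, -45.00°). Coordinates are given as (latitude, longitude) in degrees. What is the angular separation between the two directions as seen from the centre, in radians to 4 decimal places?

In radians: φ₁ = -0.7854, φ₂ = 0.5236, Δλ = -120.000° = -2.0944 rad.
cos c = sin φ₁ sin φ₂ + cos φ₁ cos φ₂ cos Δλ = (-0.7071)(0.5000) + (0.7071)(0.8660)(-0.5000) = -0.65974,
so c = arccos(-0.65974) = 2.29127 rad.
So the angular separation is 2.2913 rad.

2.2913 rad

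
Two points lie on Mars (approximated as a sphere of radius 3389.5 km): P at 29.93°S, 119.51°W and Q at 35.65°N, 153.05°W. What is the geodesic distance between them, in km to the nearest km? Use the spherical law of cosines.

4305 km

With latitudes φ₁ = -29.930°, φ₂ = 35.650° and longitude difference Δλ = -33.540°:
cos c = sin φ₁ sin φ₂ + cos φ₁ cos φ₂ cos Δλ = (-0.4989)(0.5828) + (0.8666)(0.8126)(0.8335) = 0.29617,
so c = arccos(0.29617) = 1.27012 rad.
Distance = R·c = 3389.5 × 1.2701 ≈ 4305 km.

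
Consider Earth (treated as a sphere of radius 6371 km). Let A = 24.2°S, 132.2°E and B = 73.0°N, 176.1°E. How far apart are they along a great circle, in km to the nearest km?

11289 km

With latitudes φ₁ = -24.200°, φ₂ = 73.000° and longitude difference Δλ = 43.900°:
cos c = sin φ₁ sin φ₂ + cos φ₁ cos φ₂ cos Δλ = (-0.4099)(0.9563) + (0.9121)(0.2924)(0.7206) = -0.19986,
so c = arccos(-0.19986) = 1.77201 rad.
Distance = R·c = 6371 × 1.7720 ≈ 11289 km.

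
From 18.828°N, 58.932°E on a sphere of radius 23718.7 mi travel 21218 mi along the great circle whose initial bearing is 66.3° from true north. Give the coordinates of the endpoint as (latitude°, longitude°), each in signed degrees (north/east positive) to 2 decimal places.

Angular distance δ = d/R = 21218/23718.7 = 0.89457 rad; initial bearing θ = 1.1572 rad.
sin φ₂ = sin φ₁ cos δ + cos φ₁ sin δ cos θ = (0.3227)(0.6259) + (0.9465)(0.7799)(0.4019) = 0.4987, so φ₂ = 29.91°.
Δλ = atan2(sin θ sin δ cos φ₁, cos δ − sin φ₁ sin φ₂) = atan2(0.6759, 0.4649) = 55.480°.
λ₂ = 58.932° + 55.480° = 114.41°.

29.91°, 114.41°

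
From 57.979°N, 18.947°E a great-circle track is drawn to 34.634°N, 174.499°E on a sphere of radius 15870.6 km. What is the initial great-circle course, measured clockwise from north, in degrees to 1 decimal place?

With φ₁ = 1.0119, φ₂ = 0.6045, Δλ = 2.7149 rad, the forward-azimuth formula gives
θ = atan2( sin Δλ cos φ₂ , cos φ₁ sin φ₂ − sin φ₁ cos φ₂ cos Δλ ) = atan2(0.3405, 0.9364) = 19.98°.
So the initial bearing is 20.0°.

20.0°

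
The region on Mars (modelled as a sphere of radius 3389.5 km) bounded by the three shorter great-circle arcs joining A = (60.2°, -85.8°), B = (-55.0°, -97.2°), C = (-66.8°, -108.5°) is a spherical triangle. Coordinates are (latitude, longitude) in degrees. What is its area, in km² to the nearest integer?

1202788 km²

Side lengths (central angles): a = 0.2264, b = 2.2357, c = 2.0168 rad; semiperimeter s = 2.2395.
By l'Huilier's theorem, tan(E/4) = √[tan(s/2) tan((s−a)/2) tan((s−b)/2) tan((s−c)/2)], giving spherical excess E = 0.1047 rad.
Area = E·R² = 0.1047 × (3389.5)² ≈ 1202788 km².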